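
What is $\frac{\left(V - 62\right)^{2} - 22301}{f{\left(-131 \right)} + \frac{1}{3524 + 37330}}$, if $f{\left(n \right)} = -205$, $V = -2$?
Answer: $\frac{743747070}{8375069} \approx 88.805$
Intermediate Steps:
$\frac{\left(V - 62\right)^{2} - 22301}{f{\left(-131 \right)} + \frac{1}{3524 + 37330}} = \frac{\left(-2 - 62\right)^{2} - 22301}{-205 + \frac{1}{3524 + 37330}} = \frac{\left(-64\right)^{2} - 22301}{-205 + \frac{1}{40854}} = \frac{4096 - 22301}{-205 + \frac{1}{40854}} = - \frac{18205}{- \frac{8375069}{40854}} = \left(-18205\right) \left(- \frac{40854}{8375069}\right) = \frac{743747070}{8375069}$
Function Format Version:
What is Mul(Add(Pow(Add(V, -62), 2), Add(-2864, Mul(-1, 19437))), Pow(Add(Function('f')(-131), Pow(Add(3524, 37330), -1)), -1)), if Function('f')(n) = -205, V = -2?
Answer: Rational(743747070, 8375069) ≈ 88.805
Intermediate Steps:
Mul(Add(Pow(Add(V, -62), 2), Add(-2864, Mul(-1, 19437))), Pow(Add(Function('f')(-131), Pow(Add(3524, 37330), -1)), -1)) = Mul(Add(Pow(Add(-2, -62), 2), Add(-2864, Mul(-1, 19437))), Pow(Add(-205, Pow(Add(3524, 37330), -1)), -1)) = Mul(Add(Pow(-64, 2), Add(-2864, -19437)), Pow(Add(-205, Pow(40854, -1)), -1)) = Mul(Add(4096, -22301), Pow(Add(-205, Rational(1, 40854)), -1)) = Mul(-18205, Pow(Rational(-8375069, 40854), -1)) = Mul(-18205, Rational(-40854, 8375069)) = Rational(743747070, 8375069)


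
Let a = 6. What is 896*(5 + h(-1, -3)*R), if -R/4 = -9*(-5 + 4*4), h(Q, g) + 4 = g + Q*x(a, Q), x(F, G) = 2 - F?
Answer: -1059968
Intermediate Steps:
h(Q, g) = -4 + g - 4*Q (h(Q, g) = -4 + (g + Q*(2 - 1*6)) = -4 + (g + Q*(2 - 6)) = -4 + (g + Q*(-4)) = -4 + (g - 4*Q) = -4 + g - 4*Q)
R = 396 (R = -(-12)*3*(-5 + 4*4) = -(-12)*3*(-5 + 16) = -(-12)*3*11 = -(-12)*33 = -4*(-99) = 396)
896*(5 + h(-1, -3)*R) = 896*(5 + (-4 - 3 - 4*(-1))*396) = 896*(5 + (-4 - 3 + 4)*396) = 896*(5 - 3*396) = 896*(5 - 1188) = 896*(-1183) = -1059968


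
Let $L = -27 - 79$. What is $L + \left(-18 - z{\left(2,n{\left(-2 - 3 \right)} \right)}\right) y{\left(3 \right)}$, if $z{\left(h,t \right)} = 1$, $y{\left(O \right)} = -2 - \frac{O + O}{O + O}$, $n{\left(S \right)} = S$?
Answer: $-49$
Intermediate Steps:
$y{\left(O \right)} = -3$ ($y{\left(O \right)} = -2 - \frac{2 O}{2 O} = -2 - 2 O \frac{1}{2 O} = -2 - 1 = -3$)
$L = -106$
$L + \left(-18 - z{\left(2,n{\left(-2 - 3 \right)} \right)}\right) y{\left(3 \right)} = -106 + \left(-18 - 1\right) \left(-3\right) = -106 - -57 = -106 + 57 = -49$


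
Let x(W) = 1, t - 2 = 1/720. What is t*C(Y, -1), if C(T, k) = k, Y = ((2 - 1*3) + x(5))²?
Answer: -1441/720 ≈ -2.0014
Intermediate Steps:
t = 1441/720 (t = 2 + 1/720 = 1441/720 ≈ 2.0014)
Y = 0 (Y = ((2 - 1*3) + 1)² = ((2 - 3) + 1)² = (-1 + 1)² = 0² = 0)
t*C(Y, -1) = (1441/720)*(-1) = -1441/720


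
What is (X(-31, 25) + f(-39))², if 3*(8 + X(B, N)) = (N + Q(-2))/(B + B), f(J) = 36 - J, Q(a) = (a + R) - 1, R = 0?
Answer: 38688400/8649 ≈ 4473.2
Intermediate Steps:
Q(a) = -1 + a (Q(a) = (a + 0) - 1 = a - 1 = -1 + a)
X(B, N) = -8 + (-3 + N)/(6*B) (X(B, N) = -8 + ((N + (-1 - 2))/(B + B))/3 = -8 + ((N - 3)/((2*B)))/3 = -8 + ((-3 + N)*(1/(2*B)))/3 = -8 + ((-3 + N)/(2*B))/3 = -8 + (-3 + N)/(6*B))
(X(-31, 25) + f(-39))² = ((⅙)*(-3 + 25 - 48*(-31))/(-31) + (36 - 1*(-39)))² = ((⅙)*(-1/31)*(-3 + 25 + 1488) + (36 + 39))² = ((⅙)*(-1/31)*1510 + 75)² = (-755/93 + 75)² = (6220/93)² = 38688400/8649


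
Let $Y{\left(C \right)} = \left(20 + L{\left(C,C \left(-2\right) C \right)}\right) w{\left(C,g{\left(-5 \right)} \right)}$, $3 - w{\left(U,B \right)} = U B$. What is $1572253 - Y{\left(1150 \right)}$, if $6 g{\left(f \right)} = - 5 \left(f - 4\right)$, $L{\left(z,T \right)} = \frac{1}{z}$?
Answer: $\frac{1003202786}{575} \approx 1.7447 \cdot 10^{6}$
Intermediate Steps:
$g{\left(f \right)} = \frac{10}{3} - \frac{5 f}{6}$ ($g{\left(f \right)} = \frac{\left(-5\right) \left(f - 4\right)}{6} = \frac{\left(-5\right) \left(-4 + f\right)}{6} = \frac{20 - 5 f}{6} = \frac{10}{3} - \frac{5 f}{6}$)
$w{\left(U,B \right)} = 3 - B U$ ($w{\left(U,B \right)} = 3 - U B = 3 - B U$)
$Y{\left(C \right)} = \left(3 - \frac{15 C}{2}\right) \left(20 + \frac{1}{C}\right)$ ($Y{\left(C \right)} = \left(20 + \frac{1}{C}\right) \left(3 - \left(\frac{10}{3} - - \frac{25}{6}\right) C\right) = \left(20 + \frac{1}{C}\right) \left(3 - \left(\frac{10}{3} + \frac{25}{6}\right) C\right) = \left(20 + \frac{1}{C}\right) \left(3 - \frac{15 C}{2}\right) = \left(3 - \frac{15 C}{2}\right) \left(20 + \frac{1}{C}\right)$)
$1572253 - Y{\left(1150 \right)} = 1572253 - \left(\frac{105}{2} - 172500 + \frac{3}{1150}\right) = 1572253 - - \frac{99157311}{575} = 1572253 + \frac{99157311}{575} = \frac{1003202786}{575}$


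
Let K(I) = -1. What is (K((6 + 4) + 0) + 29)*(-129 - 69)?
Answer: -5544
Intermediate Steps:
(K((6 + 4) + 0) + 29)*(-129 - 69) = (-1 + 29)*(-129 - 69) = 28*(-198) = -5544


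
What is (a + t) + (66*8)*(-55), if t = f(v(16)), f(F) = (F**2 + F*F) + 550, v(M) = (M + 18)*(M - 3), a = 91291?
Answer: 453529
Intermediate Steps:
v(M) = (-3 + M)*(18 + M) (v(M) = (18 + M)*(-3 + M) = (-3 + M)*(18 + M))
f(F) = 550 + 2*F**2 (f(F) = (F**2 + F**2) + 550 = 2*F**2 + 550 = 550 + 2*F**2)
t = 391278 (t = 550 + 2*(-54 + 16**2 + 15*16)**2 = 550 + 2*(-54 + 256 + 240)**2 = 550 + 2*442**2 = 550 + 2*195364 = 550 + 390728 = 391278)
(a + t) + (66*8)*(-55) = (91291 + 391278) + (66*8)*(-55) = 482569 + 528*(-55) = 482569 - 29040 = 453529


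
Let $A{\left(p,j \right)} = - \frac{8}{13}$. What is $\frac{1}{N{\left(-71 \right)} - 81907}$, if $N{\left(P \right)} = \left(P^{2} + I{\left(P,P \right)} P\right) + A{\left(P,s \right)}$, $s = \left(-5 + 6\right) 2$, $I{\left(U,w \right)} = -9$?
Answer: $- \frac{13}{990959} \approx -1.3119 \cdot 10^{-5}$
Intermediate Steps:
$s = 2$ ($s = 1 \cdot 2 = 2$)
$A{\left(p,j \right)} = - \frac{8}{13}$ ($A{\left(p,j \right)} = \left(-8\right) \frac{1}{13} = - \frac{8}{13}$)
$N{\left(P \right)} = - \frac{8}{13} + P^{2} - 9 P$ ($N{\left(P \right)} = \left(P^{2} - 9 P\right) - \frac{8}{13} = - \frac{8}{13} + P^{2} - 9 P$)
$\frac{1}{N{\left(-71 \right)} - 81907} = \frac{1}{\left(- \frac{8}{13} + \left(-71\right)^{2} - -639\right) - 81907} = \frac{1}{\left(- \frac{8}{13} + 5041 + 639\right) - 81907} = \frac{1}{\frac{73832}{13} - 81907} = \frac{1}{- \frac{990959}{13}} = - \frac{13}{990959}$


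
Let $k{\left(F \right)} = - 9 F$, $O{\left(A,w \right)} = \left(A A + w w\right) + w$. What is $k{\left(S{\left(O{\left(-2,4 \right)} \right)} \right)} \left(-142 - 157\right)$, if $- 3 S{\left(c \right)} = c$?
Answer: $-21528$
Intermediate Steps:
$O{\left(A,w \right)} = w + A^{2} + w^{2}$ ($O{\left(A,w \right)} = \left(A^{2} + w^{2}\right) + w = w + A^{2} + w^{2}$)
$S{\left(c \right)} = - \frac{c}{3}$
$k{\left(S{\left(O{\left(-2,4 \right)} \right)} \right)} \left(-142 - 157\right) = - 9 \left(- \frac{4 + \left(-2\right)^{2} + 4^{2}}{3}\right) \left(-142 - 157\right) = - 9 \left(- \frac{4 + 4 + 16}{3}\right) \left(-299\right) = - 9 \left(\left(- \frac{1}{3}\right) 24\right) \left(-299\right) = \left(-9\right) \left(-8\right) \left(-299\right) = 72 \left(-299\right) = -21528$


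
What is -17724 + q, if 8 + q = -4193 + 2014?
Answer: -19911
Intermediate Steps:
q = -2187 (q = -8 + (-4193 + 2014) = -8 - 2179 = -2187)
-17724 + q = -17724 - 2187 = -19911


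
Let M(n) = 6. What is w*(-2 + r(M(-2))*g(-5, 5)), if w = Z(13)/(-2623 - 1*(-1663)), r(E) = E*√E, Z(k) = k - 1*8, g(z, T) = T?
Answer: 1/96 - 5*√6/32 ≈ -0.37232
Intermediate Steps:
Z(k) = -8 + k (Z(k) = k - 8 = -8 + k)
r(E) = E^(3/2)
w = -1/192 (w = (-8 + 13)/(-2623 - 1*(-1663)) = 5/(-2623 + 1663) = 5/(-960) = 5*(-1/960) = -1/192 ≈ -0.0052083)
w*(-2 + r(M(-2))*g(-5, 5)) = -(-2 + 6^(3/2)*5)/192 = -(-2 + (6*√6)*5)/192 = -(-2 + 30*√6)/192 = 1/96 - 5*√6/32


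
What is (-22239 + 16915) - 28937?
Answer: -34261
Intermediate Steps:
(-22239 + 16915) - 28937 = -5324 - 28937 = -34261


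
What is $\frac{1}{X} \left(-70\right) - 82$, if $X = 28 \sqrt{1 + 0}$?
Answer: $- \frac{169}{2} \approx -84.5$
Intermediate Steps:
$X = 28$ ($X = 28 \sqrt{1} = 28 \cdot 1 = 28$)
$\frac{1}{X} \left(-70\right) - 82 = \frac{1}{28} \left(-70\right) - 82 = - \frac{5}{2} - 82 = - \frac{169}{2}$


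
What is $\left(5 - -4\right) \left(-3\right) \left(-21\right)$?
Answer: $567$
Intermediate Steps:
$\left(5 - -4\right) \left(-3\right) \left(-21\right) = \left(5 + 4\right) \left(-3\right) \left(-21\right) = 9 \left(-3\right) \left(-21\right) = \left(-27\right) \left(-21\right) = 567$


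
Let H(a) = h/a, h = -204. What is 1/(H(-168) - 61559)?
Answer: -14/861809 ≈ -1.6245e-5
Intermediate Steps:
H(a) = -204/a
1/(H(-168) - 61559) = 1/(-204/(-168) - 61559) = 1/(-204*(-1/168) - 61559) = 1/(17/14 - 61559) = 1/(-861809/14) = -14/861809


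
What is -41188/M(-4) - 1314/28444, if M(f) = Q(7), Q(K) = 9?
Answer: -585781649/127998 ≈ -4576.5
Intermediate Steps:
M(f) = 9
-41188/M(-4) - 1314/28444 = -41188/9 - 1314/28444 = -41188*⅑ - 1314*1/28444 = -41188/9 - 657/14222 = -585781649/127998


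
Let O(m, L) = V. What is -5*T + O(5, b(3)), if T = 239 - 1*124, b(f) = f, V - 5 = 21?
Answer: -549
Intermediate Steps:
V = 26 (V = 5 + 21 = 26)
O(m, L) = 26
T = 115 (T = 239 - 124 = 115)
-5*T + O(5, b(3)) = -5*115 + 26 = -575 + 26 = -549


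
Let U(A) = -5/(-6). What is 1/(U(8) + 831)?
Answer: 6/4991 ≈ 0.0012022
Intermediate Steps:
U(A) = ⅚ (U(A) = -5*(-⅙) = ⅚)
1/(U(8) + 831) = 1/(⅚ + 831) = 1/(4991/6) = 6/4991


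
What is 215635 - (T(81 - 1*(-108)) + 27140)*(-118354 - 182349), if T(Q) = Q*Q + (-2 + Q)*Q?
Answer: 29530453047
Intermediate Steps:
T(Q) = Q² + Q*(-2 + Q)
215635 - (T(81 - 1*(-108)) + 27140)*(-118354 - 182349) = 215635 - (2*(81 - 1*(-108))*(-1 + (81 - 1*(-108))) + 27140)*(-118354 - 182349) = 215635 - (2*(81 + 108)*(-1 + (81 + 108)) + 27140)*(-300703) = 215635 - (2*189*(-1 + 189) + 27140)*(-300703) = 215635 - (2*189*188 + 27140)*(-300703) = 215635 - (71064 + 27140)*(-300703) = 215635 - 98204*(-300703) = 215635 - 1*(-29530237412) = 215635 + 29530237412 = 29530453047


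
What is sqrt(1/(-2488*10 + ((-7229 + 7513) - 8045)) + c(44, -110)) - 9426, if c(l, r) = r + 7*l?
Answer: -9426 + sqrt(210956073797)/32641 ≈ -9411.9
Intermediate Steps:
sqrt(1/(-2488*10 + ((-7229 + 7513) - 8045)) + c(44, -110)) - 9426 = sqrt(1/(-2488*10 + ((-7229 + 7513) - 8045)) + (-110 + 7*44)) - 9426 = sqrt(1/(-24880 + (284 - 8045)) + (-110 + 308)) - 9426 = sqrt(1/(-24880 - 7761) + 198) - 9426 = sqrt(1/(-32641) + 198) - 9426 = sqrt(-1/32641 + 198) - 9426 = sqrt(6462917/32641) - 9426 = sqrt(210956073797)/32641 - 9426 = -9426 + sqrt(210956073797)/32641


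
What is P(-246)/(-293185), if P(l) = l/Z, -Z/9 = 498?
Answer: -41/219009195 ≈ -1.8721e-7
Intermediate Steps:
Z = -4482 (Z = -9*498 = -4482)
P(l) = -l/4482 (P(l) = l/(-4482) = l*(-1/4482) = -l/4482)
P(-246)/(-293185) = -1/4482*(-246)/(-293185) = (41/747)*(-1/293185) = -41/219009195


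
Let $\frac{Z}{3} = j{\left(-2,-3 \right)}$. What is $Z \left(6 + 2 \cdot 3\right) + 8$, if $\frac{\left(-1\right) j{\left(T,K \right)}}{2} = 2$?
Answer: $-136$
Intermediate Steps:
$j{\left(T,K \right)} = -4$ ($j{\left(T,K \right)} = \left(-2\right) 2 = -4$)
$Z = -12$ ($Z = 3 \left(-4\right) = -12$)
$Z \left(6 + 2 \cdot 3\right) + 8 = - 12 \left(6 + 2 \cdot 3\right) + 8 = - 12 \left(6 + 6\right) + 8 = \left(-12\right) 12 + 8 = -144 + 8 = -136$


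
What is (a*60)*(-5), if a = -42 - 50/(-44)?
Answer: 134850/11 ≈ 12259.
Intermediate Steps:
a = -899/22 (a = -42 - 50*(-1/44) = -42 + 25/22 = -899/22 ≈ -40.864)
(a*60)*(-5) = -899/22*60*(-5) = -26970/11*(-5) = 134850/11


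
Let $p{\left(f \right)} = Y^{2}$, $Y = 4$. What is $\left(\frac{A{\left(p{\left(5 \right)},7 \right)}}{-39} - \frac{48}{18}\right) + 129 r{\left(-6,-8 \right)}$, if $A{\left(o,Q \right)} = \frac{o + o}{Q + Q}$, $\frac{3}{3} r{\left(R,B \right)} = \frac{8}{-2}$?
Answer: $- \frac{47204}{91} \approx -518.73$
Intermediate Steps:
$r{\left(R,B \right)} = -4$ ($r{\left(R,B \right)} = \frac{8}{-2} = 8 \left(- \frac{1}{2}\right) = -4$)
$p{\left(f \right)} = 16$ ($p{\left(f \right)} = 4^{2} = 16$)
$A{\left(o,Q \right)} = \frac{o}{Q}$ ($A{\left(o,Q \right)} = \frac{2 o}{2 Q} = 2 o \frac{1}{2 Q} = \frac{o}{Q}$)
$\left(\frac{A{\left(p{\left(5 \right)},7 \right)}}{-39} - \frac{48}{18}\right) + 129 r{\left(-6,-8 \right)} = \left(\frac{16 \cdot \frac{1}{7}}{-39} - \frac{48}{18}\right) + 129 \left(-4\right) = \left(16 \cdot \frac{1}{7} \left(- \frac{1}{39}\right) - \frac{8}{3}\right) - 516 = \left(\frac{16}{7} \left(- \frac{1}{39}\right) - \frac{8}{3}\right) - 516 = \left(- \frac{16}{273} - \frac{8}{3}\right) - 516 = - \frac{248}{91} - 516 = - \frac{47204}{91}$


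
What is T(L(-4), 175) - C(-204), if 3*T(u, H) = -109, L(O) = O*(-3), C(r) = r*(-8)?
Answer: -5005/3 ≈ -1668.3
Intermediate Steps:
C(r) = -8*r
L(O) = -3*O
T(u, H) = -109/3 (T(u, H) = (⅓)*(-109) = -109/3)
T(L(-4), 175) - C(-204) = -109/3 - (-8)*(-204) = -109/3 - 1*1632 = -109/3 - 1632 = -5005/3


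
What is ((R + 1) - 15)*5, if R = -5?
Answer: -95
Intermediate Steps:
((R + 1) - 15)*5 = ((-5 + 1) - 15)*5 = (-4 - 15)*5 = -19*5 = -95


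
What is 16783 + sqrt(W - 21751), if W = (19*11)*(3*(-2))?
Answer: 16783 + I*sqrt(23005) ≈ 16783.0 + 151.67*I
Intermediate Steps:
W = -1254 (W = 209*(-6) = -1254)
16783 + sqrt(W - 21751) = 16783 + sqrt(-1254 - 21751) = 16783 + sqrt(-23005) = 16783 + I*sqrt(23005)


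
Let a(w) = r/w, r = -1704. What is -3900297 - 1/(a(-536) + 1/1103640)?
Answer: -916863900633819/235075387 ≈ -3.9003e+6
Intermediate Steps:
a(w) = -1704/w
-3900297 - 1/(a(-536) + 1/1103640) = -3900297 - 1/(-1704/(-536) + 1/1103640) = -3900297 - 1/(-1704*(-1/536) + 1/1103640) = -3900297 - 1/(213/67 + 1/1103640) = -3900297 - 1/235075387/73943880 = -3900297 - 1*73943880/235075387 = -3900297 - 73943880/235075387 = -916863900633819/235075387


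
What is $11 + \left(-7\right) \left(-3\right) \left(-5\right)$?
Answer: $-94$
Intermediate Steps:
$11 + \left(-7\right) \left(-3\right) \left(-5\right) = 11 + 21 \left(-5\right) = 11 - 105 = -94$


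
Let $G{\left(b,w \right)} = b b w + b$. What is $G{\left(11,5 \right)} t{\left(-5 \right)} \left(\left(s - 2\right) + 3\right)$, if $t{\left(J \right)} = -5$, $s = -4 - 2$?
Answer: $15400$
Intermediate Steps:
$s = -6$ ($s = -4 - 2 = -6$)
$G{\left(b,w \right)} = b + w b^{2}$ ($G{\left(b,w \right)} = b^{2} w + b = w b^{2} + b = b + w b^{2}$)
$G{\left(11,5 \right)} t{\left(-5 \right)} \left(\left(s - 2\right) + 3\right) = 11 \left(1 + 11 \cdot 5\right) \left(- 5 \left(\left(-6 - 2\right) + 3\right)\right) = 11 \left(1 + 55\right) \left(- 5 \left(-8 + 3\right)\right) = 11 \cdot 56 \left(\left(-5\right) \left(-5\right)\right) = 616 \cdot 25 = 15400$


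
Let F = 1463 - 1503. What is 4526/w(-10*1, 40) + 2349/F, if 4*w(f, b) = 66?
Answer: 284563/1320 ≈ 215.58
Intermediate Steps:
w(f, b) = 33/2 (w(f, b) = (¼)*66 = 33/2)
F = -40
4526/w(-10*1, 40) + 2349/F = 4526/(33/2) + 2349/(-40) = 4526*(2/33) + 2349*(-1/40) = 9052/33 - 2349/40 = 284563/1320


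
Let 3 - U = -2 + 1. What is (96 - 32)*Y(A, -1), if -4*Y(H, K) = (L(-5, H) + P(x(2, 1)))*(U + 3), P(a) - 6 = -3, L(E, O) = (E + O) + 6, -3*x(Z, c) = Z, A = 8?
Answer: -1344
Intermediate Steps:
x(Z, c) = -Z/3
U = 4 (U = 3 - (-2 + 1) = 3 - 1*(-1) = 3 + 1 = 4)
L(E, O) = 6 + E + O
P(a) = 3 (P(a) = 6 - 3 = 3)
Y(H, K) = -7 - 7*H/4 (Y(H, K) = -((6 - 5 + H) + 3)*(4 + 3)/4 = -((1 + H) + 3)*7/4 = -(4 + H)*7/4 = -(28 + 7*H)/4 = -7 - 7*H/4)
(96 - 32)*Y(A, -1) = (96 - 32)*(-7 - 7/4*8) = 64*(-7 - 14) = 64*(-21) = -1344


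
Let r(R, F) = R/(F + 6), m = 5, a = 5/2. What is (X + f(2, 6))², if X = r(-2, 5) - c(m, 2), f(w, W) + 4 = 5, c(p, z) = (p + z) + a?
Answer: 36481/484 ≈ 75.374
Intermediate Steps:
a = 5/2 (a = 5*(½) = 5/2 ≈ 2.5000)
r(R, F) = R/(6 + F)
c(p, z) = 5/2 + p + z (c(p, z) = (p + z) + 5/2 = 5/2 + p + z)
f(w, W) = 1 (f(w, W) = -4 + 5 = 1)
X = -213/22 (X = -2/(6 + 5) - (5/2 + 5 + 2) = -2/11 - 1*19/2 = -2*1/11 - 19/2 = -2/11 - 19/2 = -213/22 ≈ -9.6818)
(X + f(2, 6))² = (-213/22 + 1)² = (-191/22)² = 36481/484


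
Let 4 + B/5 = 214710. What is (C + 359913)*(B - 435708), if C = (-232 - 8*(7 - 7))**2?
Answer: 263890560814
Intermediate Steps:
B = 1073530 (B = -20 + 5*214710 = -20 + 1073550 = 1073530)
C = 53824 (C = (-232 - 8*0)**2 = (-232 + 0)**2 = (-232)**2 = 53824)
(C + 359913)*(B - 435708) = (53824 + 359913)*(1073530 - 435708) = 413737*637822 = 263890560814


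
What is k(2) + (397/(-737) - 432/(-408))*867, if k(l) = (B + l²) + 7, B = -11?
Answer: 332367/737 ≈ 450.97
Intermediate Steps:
k(l) = -4 + l² (k(l) = (-11 + l²) + 7 = -4 + l²)
k(2) + (397/(-737) - 432/(-408))*867 = (-4 + 2²) + (397/(-737) - 432/(-408))*867 = (-4 + 4) + (397*(-1/737) - 432*(-1/408))*867 = 0 + (-397/737 + 18/17)*867 = 0 + (6517/12529)*867 = 0 + 332367/737 = 332367/737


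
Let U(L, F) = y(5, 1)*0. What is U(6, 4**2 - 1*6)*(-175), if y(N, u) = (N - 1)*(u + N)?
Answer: 0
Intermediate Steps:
y(N, u) = (-1 + N)*(N + u)
U(L, F) = 0 (U(L, F) = (5**2 - 1*5 - 1*1 + 5*1)*0 = (25 - 5 - 1 + 5)*0 = 24*0 = 0)
U(6, 4**2 - 1*6)*(-175) = 0*(-175) = 0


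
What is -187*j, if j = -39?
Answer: 7293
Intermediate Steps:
-187*j = -187*(-39) = 7293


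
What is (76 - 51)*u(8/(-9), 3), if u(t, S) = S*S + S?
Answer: 300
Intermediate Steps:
u(t, S) = S + S² (u(t, S) = S² + S = S + S²)
(76 - 51)*u(8/(-9), 3) = (76 - 51)*(3*(1 + 3)) = 25*(3*4) = 25*12 = 300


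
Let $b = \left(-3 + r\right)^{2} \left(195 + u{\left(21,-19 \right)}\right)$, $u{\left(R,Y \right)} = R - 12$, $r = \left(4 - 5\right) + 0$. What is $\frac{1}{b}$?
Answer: $\frac{1}{3264} \approx 0.00030637$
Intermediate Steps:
$r = -1$ ($r = -1 + 0 = -1$)
$u{\left(R,Y \right)} = -12 + R$
$b = 3264$ ($b = \left(-3 - 1\right)^{2} \left(195 + \left(-12 + 21\right)\right) = \left(-4\right)^{2} \left(195 + 9\right) = 16 \cdot 204 = 3264$)
$\frac{1}{b} = \frac{1}{3264}$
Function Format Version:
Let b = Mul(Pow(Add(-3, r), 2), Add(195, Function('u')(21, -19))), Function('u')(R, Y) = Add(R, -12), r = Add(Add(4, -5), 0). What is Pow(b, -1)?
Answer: Rational(1, 3264) ≈ 0.00030637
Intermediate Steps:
r = -1 (r = Add(-1, 0) = -1)
Function('u')(R, Y) = Add(-12, R)
b = 3264 (b = Mul(Pow(Add(-3, -1), 2), Add(195, Add(-12, 21))) = Mul(Pow(-4, 2), Add(195, 9)) = Mul(16, 204) = 3264)
Pow(b, -1) = Pow(3264, -1) = Rational(1, 3264)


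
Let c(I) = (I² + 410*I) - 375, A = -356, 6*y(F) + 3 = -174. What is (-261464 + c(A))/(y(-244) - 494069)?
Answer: 562126/988197 ≈ 0.56884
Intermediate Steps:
y(F) = -59/2 (y(F) = -½ + (⅙)*(-174) = -½ - 29 = -59/2)
c(I) = -375 + I² + 410*I
(-261464 + c(A))/(y(-244) - 494069) = (-261464 + (-375 + (-356)² + 410*(-356)))/(-59/2 - 494069) = (-261464 + (-375 + 126736 - 145960))/(-988197/2) = (-261464 - 19599)*(-2/988197) = -281063*(-2/988197) = 562126/988197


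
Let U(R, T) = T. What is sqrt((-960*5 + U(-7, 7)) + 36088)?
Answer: sqrt(31295) ≈ 176.90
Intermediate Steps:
sqrt((-960*5 + U(-7, 7)) + 36088) = sqrt((-960*5 + 7) + 36088) = sqrt((-64*75 + 7) + 36088) = sqrt((-4800 + 7) + 36088) = sqrt(-4793 + 36088) = sqrt(31295)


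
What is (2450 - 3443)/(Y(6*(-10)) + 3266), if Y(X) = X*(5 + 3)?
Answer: -993/2786 ≈ -0.35642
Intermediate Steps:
Y(X) = 8*X (Y(X) = X*8 = 8*X)
(2450 - 3443)/(Y(6*(-10)) + 3266) = (2450 - 3443)/(8*(6*(-10)) + 3266) = -993/(8*(-60) + 3266) = -993/(-480 + 3266) = -993/2786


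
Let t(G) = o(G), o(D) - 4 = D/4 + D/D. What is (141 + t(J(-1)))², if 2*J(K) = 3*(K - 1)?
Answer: 337561/16 ≈ 21098.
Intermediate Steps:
J(K) = -3/2 + 3*K/2 (J(K) = (3*(K - 1))/2 = (3*(-1 + K))/2 = (-3 + 3*K)/2 = -3/2 + 3*K/2)
o(D) = 5 + D/4 (o(D) = 4 + (D/4 + D/D) = 4 + (D*(¼) + 1) = 4 + (D/4 + 1) = 4 + (1 + D/4) = 5 + D/4)
t(G) = 5 + G/4
(141 + t(J(-1)))² = (141 + (5 + (-3/2 + (3/2)*(-1))/4))² = (141 + (5 + (-3/2 - 3/2)/4))² = (141 + (5 + (¼)*(-3)))² = (141 + (5 - ¾))² = (141 + 17/4)² = (581/4)² = 337561/16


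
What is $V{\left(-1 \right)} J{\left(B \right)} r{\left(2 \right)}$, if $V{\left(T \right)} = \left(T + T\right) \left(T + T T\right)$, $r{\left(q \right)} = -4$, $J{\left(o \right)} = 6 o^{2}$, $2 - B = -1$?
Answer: $0$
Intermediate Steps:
$B = 3$ ($B = 2 - -1 = 2 + 1 = 3$)
$V{\left(T \right)} = 2 T \left(T + T^{2}\right)$
$V{\left(-1 \right)} J{\left(B \right)} r{\left(2 \right)} = 2 \left(-1\right)^{2} \left(1 - 1\right) 6 \cdot 3^{2} \left(-4\right) = 2 \cdot 1 \cdot 0 \cdot 6 \cdot 9 \left(-4\right) = 0 \cdot 54 \left(-4\right) = 0 \left(-4\right) = 0$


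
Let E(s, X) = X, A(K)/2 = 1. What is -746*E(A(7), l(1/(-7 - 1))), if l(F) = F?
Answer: 373/4 ≈ 93.250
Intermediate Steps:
A(K) = 2 (A(K) = 2*1 = 2)
-746*E(A(7), l(1/(-7 - 1))) = -746/(-7 - 1) = -746/(-8) = -746*(-1/8) = 373/4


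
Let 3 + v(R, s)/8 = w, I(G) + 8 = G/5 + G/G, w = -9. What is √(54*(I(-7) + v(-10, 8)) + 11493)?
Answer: 3*√16265/5 ≈ 76.521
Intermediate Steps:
I(G) = -7 + G/5 (I(G) = -8 + (G/5 + G/G) = -8 + (G*(⅕) + 1) = -8 + (G/5 + 1) = -8 + (1 + G/5) = -7 + G/5)
v(R, s) = -96 (v(R, s) = -24 + 8*(-9) = -24 - 72 = -96)
√(54*(I(-7) + v(-10, 8)) + 11493) = √(54*((-7 + (⅕)*(-7)) - 96) + 11493) = √(54*((-7 - 7/5) - 96) + 11493) = √(54*(-42/5 - 96) + 11493) = √(54*(-522/5) + 11493) = √(-28188/5 + 11493) = √(29277/5) = 3*√16265/5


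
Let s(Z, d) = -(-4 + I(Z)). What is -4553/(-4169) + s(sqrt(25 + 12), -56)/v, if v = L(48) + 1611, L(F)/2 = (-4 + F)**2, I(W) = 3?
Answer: 24968268/22858627 ≈ 1.0923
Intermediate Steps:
L(F) = 2*(-4 + F)**2
s(Z, d) = 1 (s(Z, d) = -(-4 + 3) = -1*(-1) = 1)
v = 5483 (v = 2*(-4 + 48)**2 + 1611 = 2*44**2 + 1611 = 2*1936 + 1611 = 3872 + 1611 = 5483)
-4553/(-4169) + s(sqrt(25 + 12), -56)/v = -4553/(-4169) + 1/5483 = -4553*(-1/4169) + 1*(1/5483) = 4553/4169 + 1/5483 = 24968268/22858627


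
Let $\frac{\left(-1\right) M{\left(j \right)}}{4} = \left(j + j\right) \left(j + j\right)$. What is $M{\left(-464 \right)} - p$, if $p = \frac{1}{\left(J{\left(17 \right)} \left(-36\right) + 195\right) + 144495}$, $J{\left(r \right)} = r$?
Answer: $- \frac{496310673409}{144078} \approx -3.4447 \cdot 10^{6}$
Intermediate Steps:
$M{\left(j \right)} = - 16 j^{2}$ ($M{\left(j \right)} = - 4 \left(j + j\right) \left(j + j\right) = - 4 \cdot 2 j 2 j = - 4 \cdot 4 j^{2} = - 16 j^{2}$)
$p = \frac{1}{144078}$ ($p = \frac{1}{\left(17 \left(-36\right) + 195\right) + 144495} = \frac{1}{\left(-612 + 195\right) + 144495} = \frac{1}{-417 + 144495} = \frac{1}{144078} \approx 6.9407 \cdot 10^{-6}$)
$M{\left(-464 \right)} - p = - 16 \left(-464\right)^{2} - \frac{1}{144078} = \left(-16\right) 215296 - \frac{1}{144078} = -3444736 - \frac{1}{144078} = - \frac{496310673409}{144078}$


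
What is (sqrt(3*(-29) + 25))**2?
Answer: -62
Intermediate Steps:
(sqrt(3*(-29) + 25))**2 = (sqrt(-87 + 25))**2 = (sqrt(-62))**2 = (I*sqrt(62))**2 = -62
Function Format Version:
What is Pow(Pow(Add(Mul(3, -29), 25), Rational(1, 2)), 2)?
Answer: -62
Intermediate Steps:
Pow(Pow(Add(Mul(3, -29), 25), Rational(1, 2)), 2) = Pow(Pow(Add(-87, 25), Rational(1, 2)), 2) = Pow(Pow(-62, Rational(1, 2)), 2) = Pow(Mul(I, Pow(62, Rational(1, 2))), 2) = -62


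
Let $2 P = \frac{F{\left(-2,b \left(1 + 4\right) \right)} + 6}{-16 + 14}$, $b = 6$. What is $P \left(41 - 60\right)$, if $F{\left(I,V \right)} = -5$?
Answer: $\frac{19}{4} \approx 4.75$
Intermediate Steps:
$P = - \frac{1}{4}$ ($P = \frac{\left(-5 + 6\right) \frac{1}{-16 + 14}}{2} = \frac{1 \frac{1}{-2}}{2} = \frac{1 \left(- \frac{1}{2}\right)}{2} = \frac{1}{2} \left(- \frac{1}{2}\right) = - \frac{1}{4} \approx -0.25$)
$P \left(41 - 60\right) = - \frac{41 - 60}{4} = \left(- \frac{1}{4}\right) \left(-19\right) = \frac{19}{4}$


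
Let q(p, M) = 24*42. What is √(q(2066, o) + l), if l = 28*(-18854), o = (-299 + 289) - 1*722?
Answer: 194*I*√14 ≈ 725.88*I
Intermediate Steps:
o = -732 (o = -10 - 722 = -732)
l = -527912
q(p, M) = 1008
√(q(2066, o) + l) = √(1008 - 527912) = √(-526904) = 194*I*√14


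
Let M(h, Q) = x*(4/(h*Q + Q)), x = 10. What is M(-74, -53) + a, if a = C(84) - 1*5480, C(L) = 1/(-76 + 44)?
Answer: -678470429/123808 ≈ -5480.0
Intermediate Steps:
C(L) = -1/32 (C(L) = 1/(-32) = -1/32)
M(h, Q) = 40/(Q + Q*h) (M(h, Q) = 10*(4/(h*Q + Q)) = 10*(4/(Q*h + Q)) = 10*(4/(Q + Q*h)) = 40/(Q + Q*h))
a = -175361/32 (a = -1/32 - 1*5480 = -1/32 - 5480 = -175361/32 ≈ -5480.0)
M(-74, -53) + a = 40/(-53*(1 - 74)) - 175361/32 = 40*(-1/53)/(-73) - 175361/32 = 40*(-1/53)*(-1/73) - 175361/32 = 40/3869 - 175361/32 = -678470429/123808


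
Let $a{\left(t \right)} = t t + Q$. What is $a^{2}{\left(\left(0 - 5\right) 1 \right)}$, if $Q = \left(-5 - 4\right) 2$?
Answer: $49$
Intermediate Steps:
$Q = -18$ ($Q = \left(-9\right) 2 = -18$)
$a{\left(t \right)} = -18 + t^{2}$ ($a{\left(t \right)} = t t - 18 = t^{2} - 18 = -18 + t^{2}$)
$a^{2}{\left(\left(0 - 5\right) 1 \right)} = \left(-18 + \left(\left(0 - 5\right) 1\right)^{2}\right)^{2} = \left(-18 + \left(\left(-5\right) 1\right)^{2}\right)^{2} = \left(-18 + \left(-5\right)^{2}\right)^{2} = \left(-18 + 25\right)^{2} = 7^{2} = 49$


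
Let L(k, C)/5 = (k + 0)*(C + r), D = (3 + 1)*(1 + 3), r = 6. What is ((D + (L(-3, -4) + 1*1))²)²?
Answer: 28561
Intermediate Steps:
D = 16 (D = 4*4 = 16)
L(k, C) = 5*k*(6 + C) (L(k, C) = 5*((k + 0)*(C + 6)) = 5*(k*(6 + C)) = 5*k*(6 + C))
((D + (L(-3, -4) + 1*1))²)² = ((16 + (5*(-3)*(6 - 4) + 1*1))²)² = ((16 + (5*(-3)*2 + 1))²)² = ((16 + (-30 + 1))²)² = ((16 - 29)²)² = ((-13)²)² = 169² = 28561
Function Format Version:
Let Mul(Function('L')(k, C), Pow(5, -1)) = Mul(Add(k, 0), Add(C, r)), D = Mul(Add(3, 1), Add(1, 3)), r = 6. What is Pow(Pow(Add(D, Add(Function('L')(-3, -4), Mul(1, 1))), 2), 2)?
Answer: 28561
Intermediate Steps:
D = 16 (D = Mul(4, 4) = 16)
Function('L')(k, C) = Mul(5, k, Add(6, C)) (Function('L')(k, C) = Mul(5, Mul(Add(k, 0), Add(C, 6))) = Mul(5, Mul(k, Add(6, C))) = Mul(5, k, Add(6, C)))
Pow(Pow(Add(D, Add(Function('L')(-3, -4), Mul(1, 1))), 2), 2) = Pow(Pow(Add(16, Add(Mul(5, -3, Add(6, -4)), Mul(1, 1))), 2), 2) = Pow(Pow(Add(16, Add(Mul(5, -3, 2), 1)), 2), 2) = Pow(Pow(Add(16, Add(-30, 1)), 2), 2) = Pow(Pow(Add(16, -29), 2), 2) = Pow(Pow(-13, 2), 2) = Pow(169, 2) = 28561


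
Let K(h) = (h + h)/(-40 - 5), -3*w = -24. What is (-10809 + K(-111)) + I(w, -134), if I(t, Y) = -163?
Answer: -164506/15 ≈ -10967.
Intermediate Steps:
w = 8 (w = -1/3*(-24) = 8)
K(h) = -2*h/45 (K(h) = (2*h)/(-45) = (2*h)*(-1/45) = -2*h/45)
(-10809 + K(-111)) + I(w, -134) = (-10809 - 2/45*(-111)) - 163 = (-10809 + 74/15) - 163 = -162061/15 - 163 = -164506/15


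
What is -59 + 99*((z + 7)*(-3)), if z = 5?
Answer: -3623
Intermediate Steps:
-59 + 99*((z + 7)*(-3)) = -59 + 99*((5 + 7)*(-3)) = -59 + 99*(12*(-3)) = -59 + 99*(-36) = -59 - 3564 = -3623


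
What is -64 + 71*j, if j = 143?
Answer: 10089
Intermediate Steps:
-64 + 71*j = -64 + 71*143 = -64 + 10153 = 10089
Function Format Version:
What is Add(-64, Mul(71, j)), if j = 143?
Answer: 10089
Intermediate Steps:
Add(-64, Mul(71, j)) = Add(-64, Mul(71, 143)) = Add(-64, 10153) = 10089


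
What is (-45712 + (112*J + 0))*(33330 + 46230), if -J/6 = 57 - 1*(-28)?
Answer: -8181313920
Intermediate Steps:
J = -510 (J = -6*(57 - 1*(-28)) = -6*(57 + 28) = -6*85 = -510)
(-45712 + (112*J + 0))*(33330 + 46230) = (-45712 + (112*(-510) + 0))*(33330 + 46230) = (-45712 + (-57120 + 0))*79560 = (-45712 - 57120)*79560 = -102832*79560 = -8181313920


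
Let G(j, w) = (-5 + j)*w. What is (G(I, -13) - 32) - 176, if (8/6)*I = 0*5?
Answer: -143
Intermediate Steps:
I = 0 (I = 3*(0*5)/4 = (¾)*0 = 0)
G(j, w) = w*(-5 + j)
(G(I, -13) - 32) - 176 = (-13*(-5 + 0) - 32) - 176 = (-13*(-5) - 32) - 176 = (65 - 32) - 176 = 33 - 176 = -143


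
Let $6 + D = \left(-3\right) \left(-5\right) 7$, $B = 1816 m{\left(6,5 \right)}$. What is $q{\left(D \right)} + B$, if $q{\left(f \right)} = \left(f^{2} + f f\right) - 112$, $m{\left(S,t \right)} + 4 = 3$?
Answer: $17674$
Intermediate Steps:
$m{\left(S,t \right)} = -1$ ($m{\left(S,t \right)} = -4 + 3 = -1$)
$B = -1816$ ($B = 1816 \left(-1\right) = -1816$)
$D = 99$ ($D = -6 + \left(-3\right) \left(-5\right) 7 = -6 + 15 \cdot 7 = -6 + 105 = 99$)
$q{\left(f \right)} = -112 + 2 f^{2}$ ($q{\left(f \right)} = \left(f^{2} + f^{2}\right) - 112 = 2 f^{2} - 112 = -112 + 2 f^{2}$)
$q{\left(D \right)} + B = \left(-112 + 2 \cdot 99^{2}\right) - 1816 = \left(-112 + 2 \cdot 9801\right) - 1816 = \left(-112 + 19602\right) - 1816 = 19490 - 1816 = 17674$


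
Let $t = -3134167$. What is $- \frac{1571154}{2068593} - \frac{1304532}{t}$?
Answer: $- \frac{741904418414}{2161105305677} \approx -0.3433$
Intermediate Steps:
$- \frac{1571154}{2068593} - \frac{1304532}{t} = - \frac{1571154}{2068593} - \frac{1304532}{-3134167} = \left(-1571154\right) \frac{1}{2068593} - - \frac{1304532}{3134167} = - \frac{523718}{689531} + \frac{1304532}{3134167} = - \frac{741904418414}{2161105305677}$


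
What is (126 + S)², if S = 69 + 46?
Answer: 58081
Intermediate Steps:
S = 115
(126 + S)² = (126 + 115)² = 241² = 58081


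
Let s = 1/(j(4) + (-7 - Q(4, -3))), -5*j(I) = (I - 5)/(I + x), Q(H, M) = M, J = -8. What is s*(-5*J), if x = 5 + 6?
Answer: -3000/299 ≈ -10.033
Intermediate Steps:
x = 11
j(I) = -(-5 + I)/(5*(11 + I)) (j(I) = -(I - 5)/(5*(I + 11)) = -(-5 + I)/(5*(11 + I)))
s = -75/299 (s = 1/((5 - 1*4)/(5*(11 + 4)) + (-7 - 1*(-3))) = 1/((1/5)*(5 - 4)/15 + (-7 + 3)) = 1/((1/5)*(1/15)*1 - 4) = 1/(1/75 - 4) = 1/(-299/75) = -75/299 ≈ -0.25084)
s*(-5*J) = -(-375)*(-8)/299 = -75/299*40 = -3000/299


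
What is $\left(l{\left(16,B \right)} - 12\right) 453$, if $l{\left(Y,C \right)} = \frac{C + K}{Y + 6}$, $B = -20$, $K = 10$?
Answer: $- \frac{62061}{11} \approx -5641.9$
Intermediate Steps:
$l{\left(Y,C \right)} = \frac{10 + C}{6 + Y}$ ($l{\left(Y,C \right)} = \frac{C + 10}{Y + 6} = \frac{10 + C}{6 + Y}$)
$\left(l{\left(16,B \right)} - 12\right) 453 = \left(\frac{10 - 20}{6 + 16} - 12\right) 453 = \left(\frac{1}{22} \left(-10\right) - 12\right) 453 = \left(- \frac{5}{11} - 12\right) 453 = \left(- \frac{137}{11}\right) 453 = - \frac{62061}{11}$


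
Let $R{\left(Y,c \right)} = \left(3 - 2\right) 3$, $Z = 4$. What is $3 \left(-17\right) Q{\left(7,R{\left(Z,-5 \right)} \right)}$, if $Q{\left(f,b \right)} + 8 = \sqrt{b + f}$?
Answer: $408 - 51 \sqrt{10} \approx 246.72$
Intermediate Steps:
$R{\left(Y,c \right)} = 3$ ($R{\left(Y,c \right)} = 1 \cdot 3 = 3$)
$Q{\left(f,b \right)} = -8 + \sqrt{b + f}$
$3 \left(-17\right) Q{\left(7,R{\left(Z,-5 \right)} \right)} = 3 \left(-17\right) \left(-8 + \sqrt{3 + 7}\right) = - 51 \left(-8 + \sqrt{10}\right) = 408 - 51 \sqrt{10}$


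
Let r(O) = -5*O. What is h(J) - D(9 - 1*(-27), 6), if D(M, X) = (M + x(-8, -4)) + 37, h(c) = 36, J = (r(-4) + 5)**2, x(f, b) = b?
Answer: -33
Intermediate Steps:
J = 625 (J = (-5*(-4) + 5)**2 = (20 + 5)**2 = 25**2 = 625)
D(M, X) = 33 + M (D(M, X) = (M - 4) + 37 = (-4 + M) + 37 = 33 + M)
h(J) - D(9 - 1*(-27), 6) = 36 - (33 + (9 - 1*(-27))) = 36 - (33 + (9 + 27)) = 36 - (33 + 36) = 36 - 1*69 = 36 - 69 = -33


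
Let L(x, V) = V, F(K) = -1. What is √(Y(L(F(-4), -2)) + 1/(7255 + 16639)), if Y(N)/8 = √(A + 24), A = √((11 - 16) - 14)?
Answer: √(23894 + 4567385888*√(24 + I*√19))/23894 ≈ 6.2794 + 0.28223*I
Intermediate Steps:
A = I*√19 (A = √(-5 - 14) = √(-19) = I*√19 ≈ 4.3589*I)
Y(N) = 8*√(24 + I*√19) (Y(N) = 8*√(I*√19 + 24) = 8*√(24 + I*√19))
√(Y(L(F(-4), -2)) + 1/(7255 + 16639)) = √(8*√(24 + I*√19) + 1/(7255 + 16639)) = √(8*√(24 + I*√19) + 1/23894) = √(1/23894 + 8*√(24 + I*√19))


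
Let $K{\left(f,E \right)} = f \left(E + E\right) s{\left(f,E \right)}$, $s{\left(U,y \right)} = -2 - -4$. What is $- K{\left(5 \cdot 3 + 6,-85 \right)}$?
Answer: $7140$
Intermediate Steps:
$s{\left(U,y \right)} = 2$ ($s{\left(U,y \right)} = -2 + 4 = 2$)
$K{\left(f,E \right)} = 4 E f$ ($K{\left(f,E \right)} = f \left(E + E\right) 2 = f 2 E 2 = 2 E f 2 = 4 E f$)
$- K{\left(5 \cdot 3 + 6,-85 \right)} = - 4 \left(-85\right) \left(5 \cdot 3 + 6\right) = - 4 \left(-85\right) \left(15 + 6\right) = - 4 \left(-85\right) 21 = \left(-1\right) \left(-7140\right) = 7140$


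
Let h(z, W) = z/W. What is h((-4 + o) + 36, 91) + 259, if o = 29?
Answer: 23630/91 ≈ 259.67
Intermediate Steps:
h((-4 + o) + 36, 91) + 259 = ((-4 + 29) + 36)/91 + 259 = (25 + 36)*(1/91) + 259 = 61*(1/91) + 259 = 61/91 + 259 = 23630/91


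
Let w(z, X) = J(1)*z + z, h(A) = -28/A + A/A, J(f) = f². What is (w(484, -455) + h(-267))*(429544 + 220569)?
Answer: 168217388863/267 ≈ 6.3003e+8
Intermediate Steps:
h(A) = 1 - 28/A (h(A) = -28/A + 1 = 1 - 28/A)
w(z, X) = 2*z (w(z, X) = 1²*z + z = 1*z + z = z + z = 2*z)
(w(484, -455) + h(-267))*(429544 + 220569) = (2*484 + (-28 - 267)/(-267))*(429544 + 220569) = (968 - 1/267*(-295))*650113 = (968 + 295/267)*650113 = (258751/267)*650113 = 168217388863/267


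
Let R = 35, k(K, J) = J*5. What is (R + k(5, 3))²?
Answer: 2500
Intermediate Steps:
k(K, J) = 5*J
(R + k(5, 3))² = (35 + 5*3)² = (35 + 15)² = 50² = 2500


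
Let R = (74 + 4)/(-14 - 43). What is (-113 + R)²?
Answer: 4721929/361 ≈ 13080.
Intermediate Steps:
R = -26/19 (R = 78/(-57) = 78*(-1/57) = -26/19 ≈ -1.3684)
(-113 + R)² = (-113 - 26/19)² = (-2173/19)² = 4721929/361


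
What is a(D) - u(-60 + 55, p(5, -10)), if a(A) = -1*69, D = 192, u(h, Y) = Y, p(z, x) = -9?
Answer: -60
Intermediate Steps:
a(A) = -69
a(D) - u(-60 + 55, p(5, -10)) = -69 - 1*(-9) = -69 + 9 = -60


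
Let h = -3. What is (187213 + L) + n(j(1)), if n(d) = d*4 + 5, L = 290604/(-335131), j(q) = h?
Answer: 62738243382/335131 ≈ 1.8721e+5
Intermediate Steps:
j(q) = -3
L = -290604/335131 (L = 290604*(-1/335131) = -290604/335131 ≈ -0.86714)
n(d) = 5 + 4*d (n(d) = 4*d + 5 = 5 + 4*d)
(187213 + L) + n(j(1)) = (187213 - 290604/335131) + (5 + 4*(-3)) = 62740589299/335131 + (5 - 12) = 62740589299/335131 - 7 = 62738243382/335131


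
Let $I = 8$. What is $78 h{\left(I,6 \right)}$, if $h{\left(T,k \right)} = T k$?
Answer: $3744$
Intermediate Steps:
$78 h{\left(I,6 \right)} = 78 \cdot 8 \cdot 6 = 78 \cdot 48 = 3744$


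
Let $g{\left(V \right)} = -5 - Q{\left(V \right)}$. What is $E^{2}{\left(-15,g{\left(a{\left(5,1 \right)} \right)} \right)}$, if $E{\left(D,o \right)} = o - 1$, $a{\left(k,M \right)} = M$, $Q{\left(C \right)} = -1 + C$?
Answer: $36$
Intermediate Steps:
$g{\left(V \right)} = -4 - V$ ($g{\left(V \right)} = -5 - \left(-1 + V\right) = -4 - V$)
$E{\left(D,o \right)} = -1 + o$ ($E{\left(D,o \right)} = o - 1 = -1 + o$)
$E^{2}{\left(-15,g{\left(a{\left(5,1 \right)} \right)} \right)} = \left(-1 - 5\right)^{2} = \left(-6\right)^{2} = 36$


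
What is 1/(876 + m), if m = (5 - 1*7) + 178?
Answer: 1/1052 ≈ 0.00095057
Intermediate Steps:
m = 176 (m = (5 - 7) + 178 = -2 + 178 = 176)
1/(876 + m) = 1/(876 + 176) = 1/1052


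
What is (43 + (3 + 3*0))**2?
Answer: 2116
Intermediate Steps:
(43 + (3 + 3*0))**2 = (43 + (3 + 0))**2 = (43 + 3)**2 = 46**2 = 2116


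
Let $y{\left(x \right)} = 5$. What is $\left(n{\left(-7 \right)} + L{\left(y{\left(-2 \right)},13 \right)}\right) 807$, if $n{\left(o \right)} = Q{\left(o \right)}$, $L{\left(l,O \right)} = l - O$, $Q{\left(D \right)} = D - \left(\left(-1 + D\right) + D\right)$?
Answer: $0$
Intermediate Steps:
$Q{\left(D \right)} = 1 - D$ ($Q{\left(D \right)} = D - \left(-1 + 2 D\right) = 1 - D$)
$n{\left(o \right)} = 1 - o$
$\left(n{\left(-7 \right)} + L{\left(y{\left(-2 \right)},13 \right)}\right) 807 = \left(\left(1 - -7\right) + \left(5 - 13\right)\right) 807 = \left(\left(1 + 7\right) + \left(5 - 13\right)\right) 807 = \left(8 - 8\right) 807 = 0 \cdot 807 = 0$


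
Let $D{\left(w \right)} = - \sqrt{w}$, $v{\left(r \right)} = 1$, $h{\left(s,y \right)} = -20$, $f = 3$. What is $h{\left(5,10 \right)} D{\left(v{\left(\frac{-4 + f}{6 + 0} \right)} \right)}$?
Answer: $20$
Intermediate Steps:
$h{\left(5,10 \right)} D{\left(v{\left(\frac{-4 + f}{6 + 0} \right)} \right)} = - 20 \left(- \sqrt{1}\right) = - 20 \left(\left(-1\right) 1\right) = \left(-20\right) \left(-1\right) = 20$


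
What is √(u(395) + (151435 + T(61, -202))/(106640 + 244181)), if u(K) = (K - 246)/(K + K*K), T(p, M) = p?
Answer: √36201431952346512005/9145903470 ≈ 0.65786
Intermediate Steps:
u(K) = (-246 + K)/(K + K²)
√(u(395) + (151435 + T(61, -202))/(106640 + 244181)) = √((-246 + 395)/(395*(1 + 395)) + (151435 + 61)/(106640 + 244181)) = √((1/395)*149/396 + 151496/350821) = √((1/395)*(1/396)*149 + 151496*(1/350821)) = √(149/156420 + 151496/350821) = √(23749276649/54875420820) = √36201431952346512005/9145903470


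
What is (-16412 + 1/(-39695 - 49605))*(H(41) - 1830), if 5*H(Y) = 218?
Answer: 3272666045033/111625 ≈ 2.9318e+7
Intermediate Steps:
H(Y) = 218/5 (H(Y) = (⅕)*218 = 218/5)
(-16412 + 1/(-39695 - 49605))*(H(41) - 1830) = (-16412 + 1/(-39695 - 49605))*(218/5 - 1830) = (-16412 + 1/(-89300))*(-8932/5) = (-16412 - 1/89300)*(-8932/5) = -1465591601/89300*(-8932/5) = 3272666045033/111625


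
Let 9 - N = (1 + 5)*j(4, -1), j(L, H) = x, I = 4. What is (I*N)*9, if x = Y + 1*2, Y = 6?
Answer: -1404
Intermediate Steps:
x = 8 (x = 6 + 1*2 = 6 + 2 = 8)
j(L, H) = 8
N = -39 (N = 9 - (1 + 5)*8 = 9 - 6*8 = 9 - 1*48 = 9 - 48 = -39)
(I*N)*9 = (4*(-39))*9 = -156*9 = -1404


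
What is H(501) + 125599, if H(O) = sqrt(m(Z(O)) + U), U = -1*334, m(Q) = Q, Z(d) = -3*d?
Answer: 125599 + I*sqrt(1837) ≈ 1.256e+5 + 42.86*I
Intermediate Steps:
U = -334
H(O) = sqrt(-334 - 3*O) (H(O) = sqrt(-3*O - 334) = sqrt(-334 - 3*O))
H(501) + 125599 = sqrt(-334 - 3*501) + 125599 = sqrt(-334 - 1503) + 125599 = sqrt(-1837) + 125599 = I*sqrt(1837) + 125599 = 125599 + I*sqrt(1837)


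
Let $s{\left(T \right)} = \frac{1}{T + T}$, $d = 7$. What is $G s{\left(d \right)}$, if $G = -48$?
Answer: $- \frac{24}{7} \approx -3.4286$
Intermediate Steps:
$s{\left(T \right)} = \frac{1}{2 T}$
$G s{\left(d \right)} = - 48 \frac{1}{2 \cdot 7} = - 48 \cdot \frac{1}{2} \cdot \frac{1}{7} = \left(-48\right) \frac{1}{14} = - \frac{24}{7}$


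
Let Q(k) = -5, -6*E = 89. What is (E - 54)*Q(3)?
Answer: 2065/6 ≈ 344.17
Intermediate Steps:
E = -89/6 (E = -1/6*89 = -89/6 ≈ -14.833)
(E - 54)*Q(3) = (-89/6 - 54)*(-5) = -413/6*(-5) = 2065/6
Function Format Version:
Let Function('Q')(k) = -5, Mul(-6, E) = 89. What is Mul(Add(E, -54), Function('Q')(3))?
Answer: Rational(2065, 6) ≈ 344.17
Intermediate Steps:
E = Rational(-89, 6) (E = Mul(Rational(-1, 6), 89) = Rational(-89, 6) ≈ -14.833)
Mul(Add(E, -54), Function('Q')(3)) = Mul(Add(Rational(-89, 6), -54), -5) = Mul(Rational(-413, 6), -5) = Rational(2065, 6)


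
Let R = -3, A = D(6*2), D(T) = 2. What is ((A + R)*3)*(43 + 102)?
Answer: -435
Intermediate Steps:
A = 2
((A + R)*3)*(43 + 102) = ((2 - 3)*3)*(43 + 102) = -1*3*145 = -3*145 = -435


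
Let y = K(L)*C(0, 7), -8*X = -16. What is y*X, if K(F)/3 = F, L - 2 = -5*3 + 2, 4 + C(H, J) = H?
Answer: 264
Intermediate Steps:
X = 2 (X = -⅛*(-16) = 2)
C(H, J) = -4 + H
L = -11 (L = 2 + (-5*3 + 2) = 2 + (-15 + 2) = 2 - 13 = -11)
K(F) = 3*F
y = 132 (y = (3*(-11))*(-4 + 0) = -33*(-4) = 132)
y*X = 132*2 = 264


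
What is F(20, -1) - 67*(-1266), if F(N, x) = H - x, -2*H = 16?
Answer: 84815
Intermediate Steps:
H = -8 (H = -½*16 = -8)
F(N, x) = -8 - x
F(20, -1) - 67*(-1266) = (-8 - 1*(-1)) - 67*(-1266) = (-8 + 1) + 84822 = -7 + 84822 = 84815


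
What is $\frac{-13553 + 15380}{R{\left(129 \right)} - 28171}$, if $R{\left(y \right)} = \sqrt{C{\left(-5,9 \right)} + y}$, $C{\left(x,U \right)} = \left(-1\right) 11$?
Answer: $- \frac{5718713}{88178347} - \frac{203 \sqrt{118}}{88178347} \approx -0.064879$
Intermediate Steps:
$C{\left(x,U \right)} = -11$
$R{\left(y \right)} = \sqrt{-11 + y}$
$\frac{-13553 + 15380}{R{\left(129 \right)} - 28171} = \frac{-13553 + 15380}{\sqrt{-11 + 129} - 28171} = \frac{1827}{\sqrt{118} - 28171} = \frac{1827}{-28171 + \sqrt{118}}$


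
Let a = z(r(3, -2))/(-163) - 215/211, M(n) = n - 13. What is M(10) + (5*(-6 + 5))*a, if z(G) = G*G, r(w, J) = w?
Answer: 81541/34393 ≈ 2.3709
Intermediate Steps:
z(G) = G²
M(n) = -13 + n
a = -36944/34393 (a = 3²/(-163) - 215/211 = 9*(-1/163) - 215*1/211 = -9/163 - 215/211 = -36944/34393 ≈ -1.0742)
M(10) + (5*(-6 + 5))*a = (-13 + 10) + (5*(-6 + 5))*(-36944/34393) = -3 + (5*(-1))*(-36944/34393) = -3 - 5*(-36944/34393) = -3 + 184720/34393 = 81541/34393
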